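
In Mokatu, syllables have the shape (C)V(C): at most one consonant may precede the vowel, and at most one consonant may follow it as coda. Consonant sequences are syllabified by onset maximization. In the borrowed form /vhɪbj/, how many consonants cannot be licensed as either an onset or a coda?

Under (C)V(C), the unsyllabifiable consonants are /v/, /j/ (at most one coda consonant is licensed; onsets are limited to one consonant).

2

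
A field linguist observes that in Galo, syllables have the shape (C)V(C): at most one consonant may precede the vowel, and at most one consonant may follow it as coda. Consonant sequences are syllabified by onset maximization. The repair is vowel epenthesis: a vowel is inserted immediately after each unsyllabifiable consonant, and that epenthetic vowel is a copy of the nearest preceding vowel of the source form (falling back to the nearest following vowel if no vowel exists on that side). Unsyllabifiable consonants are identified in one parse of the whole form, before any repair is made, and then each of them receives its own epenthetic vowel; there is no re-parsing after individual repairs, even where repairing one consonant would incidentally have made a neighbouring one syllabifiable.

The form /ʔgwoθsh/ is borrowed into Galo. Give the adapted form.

Under (C)V(C), the unsyllabifiable consonants are /ʔ/, /g/, /s/, /h/ (at most one coda consonant is licensed; onsets are limited to one consonant).
Epenthesis after each stranded consonant: /ʔ/ → /ʔo/, /g/ → /go/, /s/ → /so/, /h/ → /ho/.

ʔogowoθsoho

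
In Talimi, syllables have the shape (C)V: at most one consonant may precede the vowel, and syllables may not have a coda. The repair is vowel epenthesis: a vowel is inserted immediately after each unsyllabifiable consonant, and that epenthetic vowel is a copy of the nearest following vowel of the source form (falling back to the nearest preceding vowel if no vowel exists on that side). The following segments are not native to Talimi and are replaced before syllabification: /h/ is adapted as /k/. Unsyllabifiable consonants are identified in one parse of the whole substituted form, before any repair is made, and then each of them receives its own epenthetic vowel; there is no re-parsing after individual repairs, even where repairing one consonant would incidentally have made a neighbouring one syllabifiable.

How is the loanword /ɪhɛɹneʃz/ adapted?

Substitution: /h/ → /k/, giving /ɪkɛɹneʃz/.
Syllabifying with onset maximization leaves /ɹ/, /ʃ/, /z/ stranded (no codas are permitted; onsets are limited to one consonant).
Each unlicensed consonant becomes the onset of a new syllable: /ɹ/ → /ɹe/, /ʃ/ → /ʃe/, /z/ → /ze/.

ɪkɛɹeneʃeze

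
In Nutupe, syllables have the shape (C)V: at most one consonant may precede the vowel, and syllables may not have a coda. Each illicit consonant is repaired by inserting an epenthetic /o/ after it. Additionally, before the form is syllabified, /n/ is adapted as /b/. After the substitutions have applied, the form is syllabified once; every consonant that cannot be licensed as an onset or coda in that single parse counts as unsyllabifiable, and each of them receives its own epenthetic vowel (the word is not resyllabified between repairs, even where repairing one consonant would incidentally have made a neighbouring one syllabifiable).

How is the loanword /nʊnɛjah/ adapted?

Substitution: /n/ → /b/, giving /bʊbɛjah/.
The consonants /h/ cannot be parsed into a legal (C)V syllable (no codas are permitted; onsets are limited to one consonant).
Inserting the epenthetic vowel yields /h/ → /ho/.

bʊbɛjaho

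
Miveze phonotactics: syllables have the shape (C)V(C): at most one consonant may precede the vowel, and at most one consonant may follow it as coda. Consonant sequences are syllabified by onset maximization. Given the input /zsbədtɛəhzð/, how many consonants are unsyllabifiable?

4

Syllabifying with onset maximization leaves /z/, /s/, /z/, /ð/ stranded (at most one coda consonant is licensed; onsets are limited to one consonant).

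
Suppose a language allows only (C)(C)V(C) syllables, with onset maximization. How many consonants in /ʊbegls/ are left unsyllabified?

2

The consonants /l/, /s/ cannot be parsed into a legal (C)(C)V(C) syllable (at most one coda consonant is licensed; onsets may contain at most 2 consonants).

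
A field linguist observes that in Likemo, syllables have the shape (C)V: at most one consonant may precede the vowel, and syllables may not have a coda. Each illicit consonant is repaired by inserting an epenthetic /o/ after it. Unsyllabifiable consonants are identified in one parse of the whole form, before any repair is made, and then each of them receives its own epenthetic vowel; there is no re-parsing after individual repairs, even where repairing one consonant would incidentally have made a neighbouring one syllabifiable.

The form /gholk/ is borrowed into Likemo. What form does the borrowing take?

Under (C)V, the unsyllabifiable consonants are /g/, /l/, /k/ (no codas are permitted; onsets are limited to one consonant).
Inserting the epenthetic vowel yields /g/ → /go/, /l/ → /lo/, /k/ → /ko/.

goholoko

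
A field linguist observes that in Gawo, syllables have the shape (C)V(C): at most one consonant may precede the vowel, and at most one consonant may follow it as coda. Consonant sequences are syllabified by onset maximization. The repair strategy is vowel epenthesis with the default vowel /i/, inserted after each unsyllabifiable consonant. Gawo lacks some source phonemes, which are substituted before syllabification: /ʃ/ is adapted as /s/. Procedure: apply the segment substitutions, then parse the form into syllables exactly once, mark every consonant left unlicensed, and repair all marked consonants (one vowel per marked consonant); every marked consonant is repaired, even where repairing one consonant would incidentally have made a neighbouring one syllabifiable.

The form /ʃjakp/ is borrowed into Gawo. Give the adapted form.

Substitution: /ʃ/ → /s/, giving /sjakp/.
The consonants /s/, /p/ cannot be parsed into a legal (C)V(C) syllable (at most one coda consonant is licensed; onsets are limited to one consonant).
Epenthesis after each stranded consonant: /s/ → /si/, /p/ → /pi/.

sijakpi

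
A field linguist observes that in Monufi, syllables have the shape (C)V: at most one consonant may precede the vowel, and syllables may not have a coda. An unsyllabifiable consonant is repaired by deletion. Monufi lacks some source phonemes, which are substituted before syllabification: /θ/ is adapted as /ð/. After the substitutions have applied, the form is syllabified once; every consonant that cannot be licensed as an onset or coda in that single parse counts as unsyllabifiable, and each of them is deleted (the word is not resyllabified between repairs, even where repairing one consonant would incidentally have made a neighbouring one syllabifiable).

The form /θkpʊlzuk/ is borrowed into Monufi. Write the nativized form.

Substitution: /θ/ → /ð/, giving /ðkpʊlzuk/.
Under (C)V, the unsyllabifiable consonants are /ð/, /k/, /l/, /k/ (no codas are permitted; onsets are limited to one consonant).
Each unlicensed consonant is deleted: /ð/, /k/, /l/, /k/.

pʊzu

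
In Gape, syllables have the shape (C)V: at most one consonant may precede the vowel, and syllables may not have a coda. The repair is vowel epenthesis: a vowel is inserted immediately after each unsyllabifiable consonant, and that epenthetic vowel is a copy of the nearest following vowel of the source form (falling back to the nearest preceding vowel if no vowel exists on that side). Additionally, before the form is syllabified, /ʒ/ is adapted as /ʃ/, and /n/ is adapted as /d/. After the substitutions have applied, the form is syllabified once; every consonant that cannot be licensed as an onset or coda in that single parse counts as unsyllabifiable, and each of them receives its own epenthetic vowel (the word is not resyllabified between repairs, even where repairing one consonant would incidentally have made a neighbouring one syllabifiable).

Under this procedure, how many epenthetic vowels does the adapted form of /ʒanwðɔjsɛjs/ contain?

5

After substitution the input is /ʃadwðɔjsɛjs/.
The unsyllabifiable consonants are /d/, /w/, /j/, /j/, /s/; each receives one epenthetic vowel.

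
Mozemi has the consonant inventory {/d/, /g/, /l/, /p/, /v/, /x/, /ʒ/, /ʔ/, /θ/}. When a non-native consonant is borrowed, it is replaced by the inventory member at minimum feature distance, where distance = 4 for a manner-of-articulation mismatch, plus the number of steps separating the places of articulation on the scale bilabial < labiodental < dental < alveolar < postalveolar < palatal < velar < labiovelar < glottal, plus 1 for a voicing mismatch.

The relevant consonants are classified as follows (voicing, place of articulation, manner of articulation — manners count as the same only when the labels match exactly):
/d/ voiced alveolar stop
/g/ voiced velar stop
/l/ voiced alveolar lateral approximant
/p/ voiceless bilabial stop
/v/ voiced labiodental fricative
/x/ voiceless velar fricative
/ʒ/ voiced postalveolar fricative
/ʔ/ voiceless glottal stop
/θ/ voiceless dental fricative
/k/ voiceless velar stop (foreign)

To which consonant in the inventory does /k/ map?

/g/ is closest: same manner (stop), place distance 0 (velar→velar), voicing differs (+1); total 1. Next closest is /ʔ/ at distance 2.

g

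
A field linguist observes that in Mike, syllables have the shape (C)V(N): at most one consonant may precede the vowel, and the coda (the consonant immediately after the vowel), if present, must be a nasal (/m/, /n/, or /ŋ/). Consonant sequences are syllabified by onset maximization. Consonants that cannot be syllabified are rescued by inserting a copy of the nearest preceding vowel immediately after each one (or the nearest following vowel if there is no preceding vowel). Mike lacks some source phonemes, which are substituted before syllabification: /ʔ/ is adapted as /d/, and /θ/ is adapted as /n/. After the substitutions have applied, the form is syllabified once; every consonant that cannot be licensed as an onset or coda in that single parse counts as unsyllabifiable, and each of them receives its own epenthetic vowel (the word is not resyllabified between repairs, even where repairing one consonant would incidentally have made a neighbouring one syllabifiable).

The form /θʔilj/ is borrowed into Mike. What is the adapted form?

nidiliji

Substitution: /θ/ → /n/, /ʔ/ → /d/, giving /ndilj/.
Under (C)V(N), the unsyllabifiable consonants are /n/, /l/, /j/ (only a nasal (/m/, /n/, or /ŋ/) is licensed in coda position; onsets are limited to one consonant).
Epenthesis after each stranded consonant: /n/ → /ni/, /l/ → /li/, /j/ → /ji/.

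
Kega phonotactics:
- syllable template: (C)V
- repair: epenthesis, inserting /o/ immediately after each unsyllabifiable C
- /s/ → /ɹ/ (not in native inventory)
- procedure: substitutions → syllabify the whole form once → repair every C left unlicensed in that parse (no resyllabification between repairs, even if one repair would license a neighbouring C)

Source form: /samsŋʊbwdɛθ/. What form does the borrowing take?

Substitution: /s/ → /ɹ/, giving /ɹamɹŋʊbwdɛθ/.
Syllabifying with onset maximization leaves /m/, /ɹ/, /b/, /w/, /θ/ stranded (no codas are permitted; onsets are limited to one consonant).
Inserting the epenthetic vowel yields /m/ → /mo/, /ɹ/ → /ɹo/, /b/ → /bo/, /w/ → /wo/, /θ/ → /θo/.

ɹamoɹoŋʊbowodɛθo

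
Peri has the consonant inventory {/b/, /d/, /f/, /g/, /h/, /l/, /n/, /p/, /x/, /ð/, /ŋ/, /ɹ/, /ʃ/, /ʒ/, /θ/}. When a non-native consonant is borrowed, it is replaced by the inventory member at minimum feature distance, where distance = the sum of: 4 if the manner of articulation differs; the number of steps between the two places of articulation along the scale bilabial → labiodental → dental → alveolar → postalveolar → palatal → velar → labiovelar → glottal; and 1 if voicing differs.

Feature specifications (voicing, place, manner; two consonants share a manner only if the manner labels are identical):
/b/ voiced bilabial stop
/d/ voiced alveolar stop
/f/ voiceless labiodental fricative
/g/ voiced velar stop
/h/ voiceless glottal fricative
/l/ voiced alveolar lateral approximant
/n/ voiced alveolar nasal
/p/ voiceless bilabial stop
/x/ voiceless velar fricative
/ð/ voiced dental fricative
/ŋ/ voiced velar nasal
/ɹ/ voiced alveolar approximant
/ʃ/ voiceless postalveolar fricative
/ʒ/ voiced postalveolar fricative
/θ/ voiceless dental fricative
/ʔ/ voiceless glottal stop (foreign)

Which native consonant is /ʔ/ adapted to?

g

/g/ is closest: same manner (stop), place distance 2 (glottal→velar), voicing differs (+1); total 3. Next closest is /h/ at distance 4.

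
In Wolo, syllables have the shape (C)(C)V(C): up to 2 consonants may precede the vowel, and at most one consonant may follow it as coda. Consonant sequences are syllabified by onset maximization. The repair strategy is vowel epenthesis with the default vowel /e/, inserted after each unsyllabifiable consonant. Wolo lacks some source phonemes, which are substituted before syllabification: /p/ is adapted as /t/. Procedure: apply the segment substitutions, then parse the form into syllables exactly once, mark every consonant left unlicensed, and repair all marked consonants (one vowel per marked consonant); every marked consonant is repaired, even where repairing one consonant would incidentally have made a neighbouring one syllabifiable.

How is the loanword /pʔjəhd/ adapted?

teʔjəhde

Substitution: /p/ → /t/, giving /tʔjəhd/.
The consonants /t/, /d/ cannot be parsed into a legal (C)(C)V(C) syllable (at most one coda consonant is licensed; onsets may contain at most 2 consonants).
Inserting the epenthetic vowel yields /t/ → /te/, /d/ → /de/.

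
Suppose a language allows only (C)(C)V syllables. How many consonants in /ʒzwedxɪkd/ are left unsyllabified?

Under (C)(C)V, the unsyllabifiable consonants are /ʒ/, /k/, /d/ (no codas are permitted; onsets may contain at most 2 consonants).

3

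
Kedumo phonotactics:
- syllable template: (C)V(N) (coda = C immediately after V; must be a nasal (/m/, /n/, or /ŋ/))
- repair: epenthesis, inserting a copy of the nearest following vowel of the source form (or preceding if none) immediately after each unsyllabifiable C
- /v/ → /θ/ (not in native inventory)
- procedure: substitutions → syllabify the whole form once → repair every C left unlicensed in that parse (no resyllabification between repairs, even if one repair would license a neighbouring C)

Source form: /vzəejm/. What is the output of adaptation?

Substitution: /v/ → /θ/, giving /θzəejm/.
Under (C)V(N), the unsyllabifiable consonants are /θ/, /j/, /m/ (only a nasal (/m/, /n/, or /ŋ/) is licensed in coda position; onsets are limited to one consonant).
Epenthesis after each stranded consonant: /θ/ → /θə/, /j/ → /je/, /m/ → /me/.

θəzəejeme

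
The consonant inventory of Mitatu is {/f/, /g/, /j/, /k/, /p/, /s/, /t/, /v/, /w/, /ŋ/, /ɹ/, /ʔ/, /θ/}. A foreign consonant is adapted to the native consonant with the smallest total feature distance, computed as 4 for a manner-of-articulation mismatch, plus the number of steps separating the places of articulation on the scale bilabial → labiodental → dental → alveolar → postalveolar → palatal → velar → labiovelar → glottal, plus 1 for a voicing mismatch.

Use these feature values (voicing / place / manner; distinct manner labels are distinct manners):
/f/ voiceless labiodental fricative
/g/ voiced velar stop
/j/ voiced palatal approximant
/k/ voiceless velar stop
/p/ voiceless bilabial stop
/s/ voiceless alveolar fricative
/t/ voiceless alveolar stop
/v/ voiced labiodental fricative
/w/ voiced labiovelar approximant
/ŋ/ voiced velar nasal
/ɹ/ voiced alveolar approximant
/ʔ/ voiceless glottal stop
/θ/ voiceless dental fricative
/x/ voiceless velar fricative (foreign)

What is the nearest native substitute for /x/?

s

/s/ is closest: same manner (fricative), place distance 3 (velar→alveolar), same voicing; total 3. Next closest is /k/ at distance 4.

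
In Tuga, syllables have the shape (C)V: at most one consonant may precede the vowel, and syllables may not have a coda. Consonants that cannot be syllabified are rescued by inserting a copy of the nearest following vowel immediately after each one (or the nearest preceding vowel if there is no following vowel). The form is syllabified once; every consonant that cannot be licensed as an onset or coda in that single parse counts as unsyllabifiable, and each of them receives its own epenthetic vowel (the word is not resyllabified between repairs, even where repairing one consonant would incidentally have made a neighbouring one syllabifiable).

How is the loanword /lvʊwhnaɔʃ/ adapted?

lʊvʊwahanaɔʃɔ

Syllabifying with onset maximization leaves /l/, /w/, /h/, /ʃ/ stranded (no codas are permitted; onsets are limited to one consonant).
Each unlicensed consonant becomes the onset of a new syllable: /l/ → /lʊ/, /w/ → /wa/, /h/ → /ha/, /ʃ/ → /ʃɔ/.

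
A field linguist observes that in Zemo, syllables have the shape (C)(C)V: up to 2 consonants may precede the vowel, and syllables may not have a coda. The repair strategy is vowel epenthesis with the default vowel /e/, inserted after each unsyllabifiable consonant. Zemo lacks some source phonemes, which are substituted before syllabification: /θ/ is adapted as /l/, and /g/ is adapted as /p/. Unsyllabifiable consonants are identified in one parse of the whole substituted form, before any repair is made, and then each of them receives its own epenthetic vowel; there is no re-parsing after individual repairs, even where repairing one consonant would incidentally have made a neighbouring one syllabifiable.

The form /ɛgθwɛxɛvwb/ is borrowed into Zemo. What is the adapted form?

Substitution: /g/ → /p/, /θ/ → /l/, giving /ɛplwɛxɛvwb/.
Under (C)(C)V, the unsyllabifiable consonants are /p/, /v/, /w/, /b/ (no codas are permitted; onsets may contain at most 2 consonants).
Inserting the epenthetic vowel yields /p/ → /pe/, /v/ → /ve/, /w/ → /we/, /b/ → /be/.

ɛpelwɛxɛvewebe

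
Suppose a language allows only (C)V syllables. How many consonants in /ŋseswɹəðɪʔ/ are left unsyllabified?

The consonants /ŋ/, /s/, /w/, /ʔ/ cannot be parsed into a legal (C)V syllable (no codas are permitted; onsets are limited to one consonant).

4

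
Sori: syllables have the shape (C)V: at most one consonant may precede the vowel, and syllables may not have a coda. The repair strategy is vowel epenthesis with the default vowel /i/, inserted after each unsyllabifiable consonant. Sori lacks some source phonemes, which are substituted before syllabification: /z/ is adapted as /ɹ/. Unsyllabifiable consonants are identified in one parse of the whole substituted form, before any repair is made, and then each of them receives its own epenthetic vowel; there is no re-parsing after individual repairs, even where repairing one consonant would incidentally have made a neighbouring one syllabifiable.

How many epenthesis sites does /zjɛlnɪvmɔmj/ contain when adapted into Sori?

After substitution the input is /ɹjɛlnɪvmɔmj/.
The unsyllabifiable consonants are /ɹ/, /l/, /v/, /m/, /j/; each receives one epenthetic vowel.

5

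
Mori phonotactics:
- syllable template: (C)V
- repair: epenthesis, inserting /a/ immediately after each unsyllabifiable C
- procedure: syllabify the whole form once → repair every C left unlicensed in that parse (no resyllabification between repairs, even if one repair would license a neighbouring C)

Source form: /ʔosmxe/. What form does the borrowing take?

ʔosamaxe

The consonants /s/, /m/ cannot be parsed into a legal (C)V syllable (no codas are permitted; onsets are limited to one consonant).
Each unlicensed consonant becomes the onset of a new syllable: /s/ → /sa/, /m/ → /ma/.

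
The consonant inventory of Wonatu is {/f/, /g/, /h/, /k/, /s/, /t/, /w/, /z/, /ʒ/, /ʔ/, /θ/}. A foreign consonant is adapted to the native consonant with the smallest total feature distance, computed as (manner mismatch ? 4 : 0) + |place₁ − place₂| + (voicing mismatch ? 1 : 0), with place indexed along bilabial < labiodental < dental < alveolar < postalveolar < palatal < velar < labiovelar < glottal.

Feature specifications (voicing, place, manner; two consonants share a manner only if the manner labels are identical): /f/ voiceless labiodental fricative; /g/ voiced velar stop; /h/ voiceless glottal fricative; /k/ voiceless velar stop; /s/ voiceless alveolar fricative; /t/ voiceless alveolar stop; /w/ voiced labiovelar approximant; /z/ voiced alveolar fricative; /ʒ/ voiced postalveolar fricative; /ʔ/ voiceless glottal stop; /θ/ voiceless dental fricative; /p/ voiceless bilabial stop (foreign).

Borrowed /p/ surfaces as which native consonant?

t

/t/ is closest: same manner (stop), place distance 3 (bilabial→alveolar), same voicing; total 3. Next closest is /f/ at distance 5.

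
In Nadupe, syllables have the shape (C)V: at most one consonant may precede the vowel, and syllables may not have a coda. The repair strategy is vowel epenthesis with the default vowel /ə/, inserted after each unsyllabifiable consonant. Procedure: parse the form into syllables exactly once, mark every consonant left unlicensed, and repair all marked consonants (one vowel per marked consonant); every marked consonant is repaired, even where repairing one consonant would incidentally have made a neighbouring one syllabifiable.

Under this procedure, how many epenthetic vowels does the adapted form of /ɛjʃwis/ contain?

The unsyllabifiable consonants are /j/, /ʃ/, /s/; each receives one epenthetic vowel.

3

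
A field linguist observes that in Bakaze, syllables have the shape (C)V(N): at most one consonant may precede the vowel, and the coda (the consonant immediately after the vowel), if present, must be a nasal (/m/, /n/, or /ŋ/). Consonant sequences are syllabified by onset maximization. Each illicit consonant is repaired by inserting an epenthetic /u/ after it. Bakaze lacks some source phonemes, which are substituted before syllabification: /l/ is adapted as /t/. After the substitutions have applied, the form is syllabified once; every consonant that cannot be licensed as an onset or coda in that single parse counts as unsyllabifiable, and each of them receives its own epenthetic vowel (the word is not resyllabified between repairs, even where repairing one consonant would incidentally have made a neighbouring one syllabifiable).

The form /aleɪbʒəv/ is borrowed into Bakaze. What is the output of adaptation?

Substitution: /l/ → /t/, giving /ateɪbʒəv/.
Syllabifying with onset maximization leaves /b/, /v/ stranded (only a nasal (/m/, /n/, or /ŋ/) is licensed in coda position; onsets are limited to one consonant).
Epenthesis after each stranded consonant: /b/ → /bu/, /v/ → /vu/.

ateɪbuʒəvu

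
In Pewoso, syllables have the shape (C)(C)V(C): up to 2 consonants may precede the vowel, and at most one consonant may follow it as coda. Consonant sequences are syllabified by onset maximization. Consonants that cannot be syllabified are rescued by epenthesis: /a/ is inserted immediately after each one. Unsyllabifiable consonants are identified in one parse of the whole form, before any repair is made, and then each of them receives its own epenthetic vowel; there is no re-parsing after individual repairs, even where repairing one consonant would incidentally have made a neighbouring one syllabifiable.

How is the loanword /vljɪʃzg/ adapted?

valjɪʃzaga

Syllabifying with onset maximization leaves /v/, /z/, /g/ stranded (at most one coda consonant is licensed; onsets may contain at most 2 consonants).
Epenthesis after each stranded consonant: /v/ → /va/, /z/ → /za/, /g/ → /ga/.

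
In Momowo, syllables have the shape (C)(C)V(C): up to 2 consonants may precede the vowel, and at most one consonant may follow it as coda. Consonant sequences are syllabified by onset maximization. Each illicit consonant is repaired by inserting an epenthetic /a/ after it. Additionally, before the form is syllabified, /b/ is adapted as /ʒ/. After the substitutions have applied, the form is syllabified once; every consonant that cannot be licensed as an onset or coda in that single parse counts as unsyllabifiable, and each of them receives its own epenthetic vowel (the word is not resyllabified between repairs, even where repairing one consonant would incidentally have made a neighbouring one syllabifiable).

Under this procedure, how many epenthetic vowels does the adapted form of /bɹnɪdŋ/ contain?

2

After substitution the input is /ʒɹnɪdŋ/.
The unsyllabifiable consonants are /ʒ/, /ŋ/; each receives one epenthetic vowel.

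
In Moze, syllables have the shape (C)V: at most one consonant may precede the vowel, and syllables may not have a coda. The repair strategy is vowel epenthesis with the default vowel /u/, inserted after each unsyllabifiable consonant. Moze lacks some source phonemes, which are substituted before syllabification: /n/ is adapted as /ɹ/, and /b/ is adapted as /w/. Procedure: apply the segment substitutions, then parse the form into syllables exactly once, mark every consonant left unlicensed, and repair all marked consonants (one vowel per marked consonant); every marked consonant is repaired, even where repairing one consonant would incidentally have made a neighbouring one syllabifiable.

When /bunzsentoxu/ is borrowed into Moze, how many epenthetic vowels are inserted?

3

After substitution the input is /wuɹzseɹtoxu/.
The unsyllabifiable consonants are /ɹ/, /z/, /ɹ/; each receives one epenthetic vowel.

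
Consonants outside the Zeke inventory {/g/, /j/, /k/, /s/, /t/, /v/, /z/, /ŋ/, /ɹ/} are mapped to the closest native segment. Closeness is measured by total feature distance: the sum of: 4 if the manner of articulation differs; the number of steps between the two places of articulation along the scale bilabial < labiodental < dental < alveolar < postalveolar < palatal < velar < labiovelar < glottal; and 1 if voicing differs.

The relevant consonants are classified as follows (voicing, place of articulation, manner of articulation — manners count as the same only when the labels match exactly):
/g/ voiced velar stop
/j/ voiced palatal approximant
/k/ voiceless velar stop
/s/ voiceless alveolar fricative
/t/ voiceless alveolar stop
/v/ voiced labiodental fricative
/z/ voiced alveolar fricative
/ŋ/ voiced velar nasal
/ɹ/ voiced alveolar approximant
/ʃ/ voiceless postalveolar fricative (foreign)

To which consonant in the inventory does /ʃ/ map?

s

/s/ is closest: same manner (fricative), place distance 1 (postalveolar→alveolar), same voicing; total 1. Next closest is /z/ at distance 2.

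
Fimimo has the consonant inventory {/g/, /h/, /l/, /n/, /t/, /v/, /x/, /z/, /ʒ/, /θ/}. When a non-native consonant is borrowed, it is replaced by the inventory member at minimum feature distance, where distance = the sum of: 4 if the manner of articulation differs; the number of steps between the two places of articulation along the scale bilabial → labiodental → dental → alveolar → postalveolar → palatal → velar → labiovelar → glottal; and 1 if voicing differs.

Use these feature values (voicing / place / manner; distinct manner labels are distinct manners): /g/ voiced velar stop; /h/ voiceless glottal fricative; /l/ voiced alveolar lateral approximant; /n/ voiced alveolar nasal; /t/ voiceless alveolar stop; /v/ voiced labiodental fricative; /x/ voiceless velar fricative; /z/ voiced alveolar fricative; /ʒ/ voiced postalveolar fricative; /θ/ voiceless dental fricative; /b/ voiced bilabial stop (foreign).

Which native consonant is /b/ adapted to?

/t/ is closest: same manner (stop), place distance 3 (bilabial→alveolar), voicing differs (+1); total 4. Next closest is /v/ at distance 5.

t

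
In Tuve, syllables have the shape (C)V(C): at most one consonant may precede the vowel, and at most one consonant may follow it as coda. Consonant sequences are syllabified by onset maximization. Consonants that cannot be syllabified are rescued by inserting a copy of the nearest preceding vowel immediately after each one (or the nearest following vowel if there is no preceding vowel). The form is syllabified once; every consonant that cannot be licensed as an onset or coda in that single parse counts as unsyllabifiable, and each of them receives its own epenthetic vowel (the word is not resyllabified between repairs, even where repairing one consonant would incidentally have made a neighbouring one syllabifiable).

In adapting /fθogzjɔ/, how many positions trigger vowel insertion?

2

The unsyllabifiable consonants are /f/, /z/; each receives one epenthetic vowel.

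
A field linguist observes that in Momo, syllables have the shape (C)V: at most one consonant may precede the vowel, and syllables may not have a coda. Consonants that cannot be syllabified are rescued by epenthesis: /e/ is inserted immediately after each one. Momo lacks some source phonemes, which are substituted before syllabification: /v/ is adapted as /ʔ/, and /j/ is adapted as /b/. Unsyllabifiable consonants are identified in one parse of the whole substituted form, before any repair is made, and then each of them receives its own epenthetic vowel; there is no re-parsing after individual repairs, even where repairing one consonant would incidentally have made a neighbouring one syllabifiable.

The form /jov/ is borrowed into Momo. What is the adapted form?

Substitution: /j/ → /b/, /v/ → /ʔ/, giving /boʔ/.
Syllabifying with onset maximization leaves /ʔ/ stranded (no codas are permitted; onsets are limited to one consonant).
Inserting the epenthetic vowel yields /ʔ/ → /ʔe/.

boʔe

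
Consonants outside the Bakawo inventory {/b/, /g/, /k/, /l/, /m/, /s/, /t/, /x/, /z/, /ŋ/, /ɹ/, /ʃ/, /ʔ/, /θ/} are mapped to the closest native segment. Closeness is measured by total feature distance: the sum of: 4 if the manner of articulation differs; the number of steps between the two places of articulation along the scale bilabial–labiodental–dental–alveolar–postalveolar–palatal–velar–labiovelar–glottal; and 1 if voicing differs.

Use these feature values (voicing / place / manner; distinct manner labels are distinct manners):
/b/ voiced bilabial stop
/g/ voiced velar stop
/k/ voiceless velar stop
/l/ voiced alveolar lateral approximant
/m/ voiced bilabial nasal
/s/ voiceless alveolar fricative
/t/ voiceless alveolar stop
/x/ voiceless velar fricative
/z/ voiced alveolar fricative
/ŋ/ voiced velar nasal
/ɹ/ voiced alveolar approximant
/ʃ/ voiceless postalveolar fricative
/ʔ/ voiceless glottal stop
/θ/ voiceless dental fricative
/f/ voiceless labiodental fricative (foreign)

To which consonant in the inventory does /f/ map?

/θ/ is closest: same manner (fricative), place distance 1 (labiodental→dental), same voicing; total 1. Next closest is /s/ at distance 2.

θ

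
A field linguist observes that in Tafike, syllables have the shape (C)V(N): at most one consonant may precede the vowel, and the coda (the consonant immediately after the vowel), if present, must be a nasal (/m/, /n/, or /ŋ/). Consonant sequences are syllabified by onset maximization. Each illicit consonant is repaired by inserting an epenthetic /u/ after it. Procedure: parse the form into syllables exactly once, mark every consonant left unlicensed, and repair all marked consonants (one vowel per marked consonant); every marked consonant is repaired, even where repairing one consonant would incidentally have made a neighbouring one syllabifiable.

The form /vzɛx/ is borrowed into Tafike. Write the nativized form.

vuzɛxu

Under (C)V(N), the unsyllabifiable consonants are /v/, /x/ (only a nasal (/m/, /n/, or /ŋ/) is licensed in coda position; onsets are limited to one consonant).
Epenthesis after each stranded consonant: /v/ → /vu/, /x/ → /xu/.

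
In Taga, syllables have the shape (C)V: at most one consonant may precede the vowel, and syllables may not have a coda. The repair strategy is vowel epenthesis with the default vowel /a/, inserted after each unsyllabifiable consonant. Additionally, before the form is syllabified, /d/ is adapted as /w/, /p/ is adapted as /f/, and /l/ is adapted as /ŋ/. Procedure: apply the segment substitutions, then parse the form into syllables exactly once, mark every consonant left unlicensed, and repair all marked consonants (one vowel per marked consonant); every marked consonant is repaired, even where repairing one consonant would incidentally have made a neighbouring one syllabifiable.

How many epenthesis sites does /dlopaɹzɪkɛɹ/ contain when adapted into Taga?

After substitution the input is /wŋofaɹzɪkɛɹ/.
The unsyllabifiable consonants are /w/, /ɹ/, /ɹ/; each receives one epenthetic vowel.

3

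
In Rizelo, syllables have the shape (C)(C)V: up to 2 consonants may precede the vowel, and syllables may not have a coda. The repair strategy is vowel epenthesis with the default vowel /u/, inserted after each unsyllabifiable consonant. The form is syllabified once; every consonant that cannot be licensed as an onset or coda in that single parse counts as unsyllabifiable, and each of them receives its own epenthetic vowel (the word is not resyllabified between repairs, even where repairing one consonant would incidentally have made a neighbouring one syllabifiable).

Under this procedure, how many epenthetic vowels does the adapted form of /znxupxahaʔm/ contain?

3

The unsyllabifiable consonants are /z/, /ʔ/, /m/; each receives one epenthetic vowel.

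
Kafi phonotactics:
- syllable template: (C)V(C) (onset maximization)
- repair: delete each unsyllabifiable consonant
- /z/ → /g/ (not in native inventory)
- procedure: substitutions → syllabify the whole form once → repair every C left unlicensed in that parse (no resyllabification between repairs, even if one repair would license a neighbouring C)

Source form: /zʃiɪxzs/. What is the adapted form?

Substitution: /z/ → /g/, giving /gʃiɪxgs/.
The consonants /g/, /g/, /s/ cannot be parsed into a legal (C)V(C) syllable (at most one coda consonant is licensed; onsets are limited to one consonant).
Deletion applies to /g/, /g/, /s/.

ʃiɪx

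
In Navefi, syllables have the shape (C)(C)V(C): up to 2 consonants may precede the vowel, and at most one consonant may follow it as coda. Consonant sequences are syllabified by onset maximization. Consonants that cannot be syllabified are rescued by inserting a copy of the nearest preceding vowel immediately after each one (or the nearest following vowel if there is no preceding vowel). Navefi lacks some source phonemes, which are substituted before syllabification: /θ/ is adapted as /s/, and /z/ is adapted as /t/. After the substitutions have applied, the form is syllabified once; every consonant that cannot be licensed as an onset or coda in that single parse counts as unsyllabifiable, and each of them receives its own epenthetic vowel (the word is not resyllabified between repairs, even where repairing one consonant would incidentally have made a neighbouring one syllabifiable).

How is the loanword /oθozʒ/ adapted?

osotʒo

Substitution: /θ/ → /s/, /z/ → /t/, giving /osotʒ/.
The consonants /ʒ/ cannot be parsed into a legal (C)(C)V(C) syllable (at most one coda consonant is licensed; onsets may contain at most 2 consonants).
Each unlicensed consonant becomes the onset of a new syllable: /ʒ/ → /ʒo/.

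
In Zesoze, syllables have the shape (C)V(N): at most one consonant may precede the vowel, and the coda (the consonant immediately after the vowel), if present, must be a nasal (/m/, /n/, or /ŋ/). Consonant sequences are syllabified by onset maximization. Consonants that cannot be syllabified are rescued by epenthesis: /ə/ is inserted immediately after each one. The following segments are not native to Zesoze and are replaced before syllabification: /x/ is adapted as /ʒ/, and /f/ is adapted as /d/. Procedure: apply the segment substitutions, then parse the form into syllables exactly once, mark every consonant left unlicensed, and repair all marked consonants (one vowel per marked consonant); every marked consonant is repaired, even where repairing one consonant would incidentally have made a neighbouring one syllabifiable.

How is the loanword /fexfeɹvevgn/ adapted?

Substitution: /f/ → /d/, /x/ → /ʒ/, giving /deʒdeɹvevgn/.
Under (C)V(N), the unsyllabifiable consonants are /ʒ/, /ɹ/, /v/, /g/, /n/ (only a nasal (/m/, /n/, or /ŋ/) is licensed in coda position; onsets are limited to one consonant).
Each unlicensed consonant becomes the onset of a new syllable: /ʒ/ → /ʒə/, /ɹ/ → /ɹə/, /v/ → /və/, /g/ → /gə/, /n/ → /nə/.

deʒədeɹəvevəgənə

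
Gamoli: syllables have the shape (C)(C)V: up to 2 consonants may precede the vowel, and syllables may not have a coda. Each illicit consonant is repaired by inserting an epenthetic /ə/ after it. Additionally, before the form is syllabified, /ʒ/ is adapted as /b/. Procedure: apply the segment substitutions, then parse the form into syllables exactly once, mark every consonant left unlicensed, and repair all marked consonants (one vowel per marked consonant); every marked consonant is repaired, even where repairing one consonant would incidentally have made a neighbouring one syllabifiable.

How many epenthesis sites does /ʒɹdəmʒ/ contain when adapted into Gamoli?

3

After substitution the input is /bɹdəmb/.
The unsyllabifiable consonants are /b/, /m/, /b/; each receives one epenthetic vowel.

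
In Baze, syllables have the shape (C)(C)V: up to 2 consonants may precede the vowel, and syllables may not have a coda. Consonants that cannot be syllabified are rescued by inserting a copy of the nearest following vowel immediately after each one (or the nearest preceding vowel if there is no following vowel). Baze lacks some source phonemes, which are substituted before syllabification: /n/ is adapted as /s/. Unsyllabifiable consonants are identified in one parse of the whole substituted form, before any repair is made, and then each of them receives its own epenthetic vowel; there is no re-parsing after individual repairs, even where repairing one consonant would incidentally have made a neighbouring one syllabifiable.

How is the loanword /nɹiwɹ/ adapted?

sɹiwiɹi

Substitution: /n/ → /s/, giving /sɹiwɹ/.
Syllabifying with onset maximization leaves /w/, /ɹ/ stranded (no codas are permitted; onsets may contain at most 2 consonants).
Each unlicensed consonant becomes the onset of a new syllable: /w/ → /wi/, /ɹ/ → /ɹi/.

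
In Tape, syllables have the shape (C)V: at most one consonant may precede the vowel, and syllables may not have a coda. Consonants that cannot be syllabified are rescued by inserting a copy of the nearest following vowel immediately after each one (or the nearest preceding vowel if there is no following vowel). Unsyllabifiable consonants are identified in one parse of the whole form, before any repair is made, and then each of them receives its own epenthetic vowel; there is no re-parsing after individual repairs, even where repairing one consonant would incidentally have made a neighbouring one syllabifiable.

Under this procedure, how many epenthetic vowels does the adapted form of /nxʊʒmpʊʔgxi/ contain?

5

The unsyllabifiable consonants are /n/, /ʒ/, /m/, /ʔ/, /g/; each receives one epenthetic vowel.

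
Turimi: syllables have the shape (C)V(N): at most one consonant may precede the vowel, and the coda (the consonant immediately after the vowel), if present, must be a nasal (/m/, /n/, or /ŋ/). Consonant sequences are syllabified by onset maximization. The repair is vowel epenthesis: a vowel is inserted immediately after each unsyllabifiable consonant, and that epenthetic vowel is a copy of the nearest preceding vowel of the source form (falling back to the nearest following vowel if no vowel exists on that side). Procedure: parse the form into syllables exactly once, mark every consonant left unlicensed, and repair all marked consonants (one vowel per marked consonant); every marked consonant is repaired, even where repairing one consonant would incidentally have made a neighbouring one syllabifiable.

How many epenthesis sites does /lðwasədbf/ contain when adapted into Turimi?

5

The unsyllabifiable consonants are /l/, /ð/, /d/, /b/, /f/; each receives one epenthetic vowel.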